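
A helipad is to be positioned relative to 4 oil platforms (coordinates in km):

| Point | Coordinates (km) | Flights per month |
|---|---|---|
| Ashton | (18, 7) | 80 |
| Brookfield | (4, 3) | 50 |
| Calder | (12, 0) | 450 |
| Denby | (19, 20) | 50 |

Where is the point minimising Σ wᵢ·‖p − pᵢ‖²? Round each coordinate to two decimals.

The minimiser of Σwᵢ‖p−pᵢ‖² is the weighted centroid p* = (Σwᵢpᵢ)/(Σwᵢ).
Σwᵢ = 630.
Σwᵢxᵢ = 80·18 + 50·4 + 450·12 + 50·19 = 7990.
Σwᵢyᵢ = 80·7 + 50·3 + 450·0 + 50·20 = 1710.
x* = 7990/630 = 12.68, y* = 1710/630 = 2.71.

(12.68, 2.71)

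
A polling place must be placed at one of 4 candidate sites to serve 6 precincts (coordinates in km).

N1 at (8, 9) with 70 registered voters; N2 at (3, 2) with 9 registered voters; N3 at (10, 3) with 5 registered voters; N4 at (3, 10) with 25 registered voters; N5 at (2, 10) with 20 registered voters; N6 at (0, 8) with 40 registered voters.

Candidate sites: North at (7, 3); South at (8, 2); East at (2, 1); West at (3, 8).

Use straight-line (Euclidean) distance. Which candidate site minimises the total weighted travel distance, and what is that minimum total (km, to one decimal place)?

West, total 668.7 km

Total weighted distance at each candidate:
  North (7, 3): total = 1195.6
  South (8, 2): total = 1382.0
  East (2, 1): total = 1451.5
  West (3, 8): total = 668.7
Minimum is at West with total 668.7 km.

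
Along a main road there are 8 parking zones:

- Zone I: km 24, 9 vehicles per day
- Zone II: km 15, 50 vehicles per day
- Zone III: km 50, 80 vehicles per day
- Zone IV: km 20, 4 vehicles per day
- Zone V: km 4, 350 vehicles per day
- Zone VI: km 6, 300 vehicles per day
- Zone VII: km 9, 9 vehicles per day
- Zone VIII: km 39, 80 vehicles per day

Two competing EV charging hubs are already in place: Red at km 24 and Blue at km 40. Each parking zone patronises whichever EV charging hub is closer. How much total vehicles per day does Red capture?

The indifferent point is the midpoint (24+40)/2 = 32; parking zones left of it (closer to Red at 24) go to Red, those right go to Blue.
  Zone V at 4 (w=350) → Red
  Zone VI at 6 (w=300) → Red
  Zone VII at 9 (w=9) → Red
  Zone II at 15 (w=50) → Red
  Zone IV at 20 (w=4) → Red
  Zone I at 24 (w=9) → Red
  Zone VIII at 39 (w=80) → Blue
  Zone III at 50 (w=80) → Blue
Red captures 722; Blue captures 160.

722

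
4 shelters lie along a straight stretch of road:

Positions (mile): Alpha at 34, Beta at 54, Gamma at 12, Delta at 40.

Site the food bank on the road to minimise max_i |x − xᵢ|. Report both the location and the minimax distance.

The 1-center on a line is the midpoint of the two extreme points: leftmost at 12, rightmost at 54.
Optimal location = (12 + 54)/2 = 33; maximum distance = (54 − 12)/2 = 21.

location 33, max distance 21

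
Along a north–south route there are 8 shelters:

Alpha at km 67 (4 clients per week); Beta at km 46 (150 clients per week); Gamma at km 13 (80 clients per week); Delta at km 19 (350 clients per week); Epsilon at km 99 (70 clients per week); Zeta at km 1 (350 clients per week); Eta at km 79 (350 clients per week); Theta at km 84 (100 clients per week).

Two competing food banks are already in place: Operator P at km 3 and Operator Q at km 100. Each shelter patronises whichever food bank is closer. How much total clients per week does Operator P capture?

The indifferent point is the midpoint (3+100)/2 = 51.5; shelters left of it (closer to Operator P at 3) go to Operator P, those right go to Operator Q.
  Zeta at 1 (w=350) → Operator P
  Gamma at 13 (w=80) → Operator P
  Delta at 19 (w=350) → Operator P
  Beta at 46 (w=150) → Operator P
  Alpha at 67 (w=4) → Operator Q
  Eta at 79 (w=350) → Operator Q
  Theta at 84 (w=100) → Operator Q
  Epsilon at 99 (w=70) → Operator Q
Operator P captures 930; Operator Q captures 524.

930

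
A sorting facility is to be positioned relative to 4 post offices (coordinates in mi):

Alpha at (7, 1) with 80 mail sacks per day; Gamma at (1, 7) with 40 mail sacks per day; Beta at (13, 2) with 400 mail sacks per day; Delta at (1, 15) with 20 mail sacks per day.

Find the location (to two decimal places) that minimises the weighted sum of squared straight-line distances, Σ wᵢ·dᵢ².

The minimiser of Σwᵢ‖p−pᵢ‖² is the weighted centroid p* = (Σwᵢpᵢ)/(Σwᵢ).
Σwᵢ = 540.
Σwᵢxᵢ = 80·7 + 40·1 + 400·13 + 20·1 = 5820.
Σwᵢyᵢ = 80·1 + 40·7 + 400·2 + 20·15 = 1460.
x* = 5820/540 = 10.78, y* = 1460/540 = 2.70.

(10.78, 2.70)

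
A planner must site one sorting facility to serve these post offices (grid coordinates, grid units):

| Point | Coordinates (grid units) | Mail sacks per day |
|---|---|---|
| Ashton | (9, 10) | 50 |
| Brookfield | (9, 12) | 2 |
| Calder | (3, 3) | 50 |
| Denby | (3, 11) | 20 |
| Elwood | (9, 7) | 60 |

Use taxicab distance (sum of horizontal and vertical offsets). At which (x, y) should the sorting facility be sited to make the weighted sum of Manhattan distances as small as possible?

Manhattan distance separates: Σwᵢ(|x−xᵢ|+|y−yᵢ|) = Σwᵢ|x−xᵢ| + Σwᵢ|y−yᵢ|, so x and y are optimised independently as 1-D weighted medians.
Total weight W = 182; half = 91.
x-coordinate, sorted with cumulative weight:
  x=3 (Calder, w=50) cum 50
  x=3 (Denby, w=20) cum 70
  x=9 (Ashton, w=50) cum 120  ← median
  x=9 (Brookfield, w=2) cum 122
  x=9 (Elwood, w=60) cum 182
⇒ x* = 9
y-coordinate, sorted with cumulative weight:
  y=3 (Calder, w=50) cum 50
  y=7 (Elwood, w=60) cum 110  ← median
  y=10 (Ashton, w=50) cum 160
  y=11 (Denby, w=20) cum 180
  y=12 (Brookfield, w=2) cum 182
⇒ y* = 7

(9, 7)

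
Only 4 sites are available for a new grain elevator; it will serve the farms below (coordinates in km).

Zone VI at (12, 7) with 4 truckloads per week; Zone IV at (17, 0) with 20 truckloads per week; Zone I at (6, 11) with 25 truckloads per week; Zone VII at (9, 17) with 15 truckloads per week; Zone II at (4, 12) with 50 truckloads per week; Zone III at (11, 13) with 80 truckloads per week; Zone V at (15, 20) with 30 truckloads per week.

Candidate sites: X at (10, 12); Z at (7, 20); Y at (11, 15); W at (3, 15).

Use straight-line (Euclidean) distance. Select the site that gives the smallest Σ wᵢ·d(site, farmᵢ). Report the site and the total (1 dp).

Total weighted distance at each candidate:
  X (10, 12): total = 1175.1
  Z (7, 20): total = 2095.6
  Y (11, 15): total = 1290.7
  W (3, 15): total = 1886.2
Minimum is at X with total 1175.1 km.

X, total 1175.1 km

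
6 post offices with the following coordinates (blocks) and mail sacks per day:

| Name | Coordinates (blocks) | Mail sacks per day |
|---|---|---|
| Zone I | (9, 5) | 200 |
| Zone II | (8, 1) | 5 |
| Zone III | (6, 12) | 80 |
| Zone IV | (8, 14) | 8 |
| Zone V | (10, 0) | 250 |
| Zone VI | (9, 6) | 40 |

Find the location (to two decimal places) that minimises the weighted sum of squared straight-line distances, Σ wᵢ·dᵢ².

The minimiser of Σwᵢ‖p−pᵢ‖² is the weighted centroid p* = (Σwᵢpᵢ)/(Σwᵢ).
Σwᵢ = 583.
Σwᵢxᵢ = 200·9 + 5·8 + 80·6 + 8·8 + 250·10 + 40·9 = 5244.
Σwᵢyᵢ = 200·5 + 5·1 + 80·12 + 8·14 + 250·0 + 40·6 = 2317.
x* = 5244/583 = 8.99, y* = 2317/583 = 3.97.

(8.99, 3.97)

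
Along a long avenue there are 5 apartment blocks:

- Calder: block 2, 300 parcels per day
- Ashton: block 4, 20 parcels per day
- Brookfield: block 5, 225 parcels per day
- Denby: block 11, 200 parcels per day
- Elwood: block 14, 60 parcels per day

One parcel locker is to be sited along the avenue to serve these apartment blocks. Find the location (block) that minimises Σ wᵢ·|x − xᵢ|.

x = 5

For a sum of weighted absolute distances on a line, the optimum is the weighted median (not the mean). Total weight W = 805; half-weight = 402.5.
Sort by position and accumulate weight:
  block 2 (Calder, w=300) → cum 300
  block 4 (Ashton, w=20) → cum 320
  block 5 (Brookfield, w=225) → cum 545  ≥ 402.5 → median here
  block 11 (Denby, w=200) → cum 745
  block 14 (Elwood, w=60) → cum 805
Optimal location: block 5.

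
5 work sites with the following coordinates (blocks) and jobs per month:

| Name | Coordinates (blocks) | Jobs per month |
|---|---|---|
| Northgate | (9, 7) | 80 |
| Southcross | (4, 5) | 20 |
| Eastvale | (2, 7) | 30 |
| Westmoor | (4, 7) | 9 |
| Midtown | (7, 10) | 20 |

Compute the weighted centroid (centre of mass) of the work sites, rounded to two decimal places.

The minimiser of Σwᵢ‖p−pᵢ‖² is the weighted centroid p* = (Σwᵢpᵢ)/(Σwᵢ).
Σwᵢ = 159.
Σwᵢxᵢ = 80·9 + 20·4 + 30·2 + 9·4 + 20·7 = 1036.
Σwᵢyᵢ = 80·7 + 20·5 + 30·7 + 9·7 + 20·10 = 1133.
x* = 1036/159 = 6.52, y* = 1133/159 = 7.13.

(6.52, 7.13)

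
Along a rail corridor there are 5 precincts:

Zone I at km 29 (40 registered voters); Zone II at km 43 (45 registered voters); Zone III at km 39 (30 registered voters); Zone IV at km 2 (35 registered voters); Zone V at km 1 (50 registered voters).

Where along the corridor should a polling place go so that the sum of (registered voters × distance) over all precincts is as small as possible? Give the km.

x = 29

For a sum of weighted absolute distances on a line, the optimum is the weighted median (not the mean). Total weight W = 200; half-weight = 100.
Sort by position and accumulate weight:
  km 1 (Zone V, w=50) → cum 50
  km 2 (Zone IV, w=35) → cum 85
  km 29 (Zone I, w=40) → cum 125  ≥ 100 → median here
  km 39 (Zone III, w=30) → cum 155
  km 43 (Zone II, w=45) → cum 200
Optimal location: km 29.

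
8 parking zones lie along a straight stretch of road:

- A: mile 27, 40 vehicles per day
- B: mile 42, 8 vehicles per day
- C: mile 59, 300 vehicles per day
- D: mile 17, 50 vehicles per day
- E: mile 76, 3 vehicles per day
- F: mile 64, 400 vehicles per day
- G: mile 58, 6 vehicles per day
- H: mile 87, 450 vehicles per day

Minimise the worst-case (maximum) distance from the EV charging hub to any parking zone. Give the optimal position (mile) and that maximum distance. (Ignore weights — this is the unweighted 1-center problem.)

location 52, max distance 35

The 1-center on a line is the midpoint of the two extreme points: leftmost at 17, rightmost at 87.
Optimal location = (17 + 87)/2 = 52; maximum distance = (87 − 17)/2 = 35.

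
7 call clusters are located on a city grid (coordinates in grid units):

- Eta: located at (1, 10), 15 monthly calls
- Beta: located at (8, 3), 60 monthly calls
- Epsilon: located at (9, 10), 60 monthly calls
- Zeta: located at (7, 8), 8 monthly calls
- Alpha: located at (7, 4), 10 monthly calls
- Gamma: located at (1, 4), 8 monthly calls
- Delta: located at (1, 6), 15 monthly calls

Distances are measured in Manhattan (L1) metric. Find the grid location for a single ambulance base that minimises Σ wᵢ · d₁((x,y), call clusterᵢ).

(8, 6)

Manhattan distance separates: Σwᵢ(|x−xᵢ|+|y−yᵢ|) = Σwᵢ|x−xᵢ| + Σwᵢ|y−yᵢ|, so x and y are optimised independently as 1-D weighted medians.
Total weight W = 176; half = 88.
x-coordinate, sorted with cumulative weight:
  x=1 (Eta, w=15) cum 15
  x=1 (Gamma, w=8) cum 23
  x=1 (Delta, w=15) cum 38
  x=7 (Zeta, w=8) cum 46
  x=7 (Alpha, w=10) cum 56
  x=8 (Beta, w=60) cum 116  ← median
  x=9 (Epsilon, w=60) cum 176
⇒ x* = 8
y-coordinate, sorted with cumulative weight:
  y=3 (Beta, w=60) cum 60
  y=4 (Alpha, w=10) cum 70
  y=4 (Gamma, w=8) cum 78
  y=6 (Delta, w=15) cum 93  ← median
  y=8 (Zeta, w=8) cum 101
  y=10 (Eta, w=15) cum 116
  y=10 (Epsilon, w=60) cum 176
⇒ y* = 6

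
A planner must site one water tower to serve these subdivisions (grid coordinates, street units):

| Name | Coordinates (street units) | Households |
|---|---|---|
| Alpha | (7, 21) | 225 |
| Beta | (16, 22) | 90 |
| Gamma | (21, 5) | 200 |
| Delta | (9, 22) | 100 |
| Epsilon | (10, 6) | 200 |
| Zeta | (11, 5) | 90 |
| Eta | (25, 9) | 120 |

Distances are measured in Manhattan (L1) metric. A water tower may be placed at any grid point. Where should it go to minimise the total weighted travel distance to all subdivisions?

(10, 9)

Manhattan distance separates: Σwᵢ(|x−xᵢ|+|y−yᵢ|) = Σwᵢ|x−xᵢ| + Σwᵢ|y−yᵢ|, so x and y are optimised independently as 1-D weighted medians.
Total weight W = 1025; half = 512.5.
x-coordinate, sorted with cumulative weight:
  x=7 (Alpha, w=225) cum 225
  x=9 (Delta, w=100) cum 325
  x=10 (Epsilon, w=200) cum 525  ← median
  x=11 (Zeta, w=90) cum 615
  x=16 (Beta, w=90) cum 705
  x=21 (Gamma, w=200) cum 905
  x=25 (Eta, w=120) cum 1025
⇒ x* = 10
y-coordinate, sorted with cumulative weight:
  y=5 (Gamma, w=200) cum 200
  y=5 (Zeta, w=90) cum 290
  y=6 (Epsilon, w=200) cum 490
  y=9 (Eta, w=120) cum 610  ← median
  y=21 (Alpha, w=225) cum 835
  y=22 (Beta, w=90) cum 925
  y=22 (Delta, w=100) cum 1025
⇒ y* = 9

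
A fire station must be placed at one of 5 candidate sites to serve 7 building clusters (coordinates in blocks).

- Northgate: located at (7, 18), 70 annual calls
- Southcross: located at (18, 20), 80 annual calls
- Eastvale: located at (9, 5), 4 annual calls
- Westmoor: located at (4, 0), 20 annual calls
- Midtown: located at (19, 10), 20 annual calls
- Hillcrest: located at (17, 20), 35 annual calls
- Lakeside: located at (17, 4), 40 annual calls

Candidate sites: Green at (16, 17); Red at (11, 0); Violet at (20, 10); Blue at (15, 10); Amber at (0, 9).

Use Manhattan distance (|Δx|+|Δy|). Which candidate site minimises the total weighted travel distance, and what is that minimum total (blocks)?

Total weighted distance at each candidate:
  Green (16, 17): total = 2656
  Red (11, 0): total = 5538
  Violet (20, 10): total = 3849
  Blue (15, 10): total = 3444
  Amber (0, 9): total = 6012
Minimum is at Green with total 2656 blocks.

Green, total 2656 blocks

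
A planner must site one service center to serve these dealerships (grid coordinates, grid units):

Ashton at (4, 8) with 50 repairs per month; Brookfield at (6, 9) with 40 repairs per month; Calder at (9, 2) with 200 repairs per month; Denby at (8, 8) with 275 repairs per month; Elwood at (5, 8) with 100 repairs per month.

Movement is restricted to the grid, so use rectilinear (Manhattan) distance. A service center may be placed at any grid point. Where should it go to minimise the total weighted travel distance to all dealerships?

(8, 8)

Manhattan distance separates: Σwᵢ(|x−xᵢ|+|y−yᵢ|) = Σwᵢ|x−xᵢ| + Σwᵢ|y−yᵢ|, so x and y are optimised independently as 1-D weighted medians.
Total weight W = 665; half = 332.5.
x-coordinate, sorted with cumulative weight:
  x=4 (Ashton, w=50) cum 50
  x=5 (Elwood, w=100) cum 150
  x=6 (Brookfield, w=40) cum 190
  x=8 (Denby, w=275) cum 465  ← median
  x=9 (Calder, w=200) cum 665
⇒ x* = 8
y-coordinate, sorted with cumulative weight:
  y=2 (Calder, w=200) cum 200
  y=8 (Ashton, w=50) cum 250
  y=8 (Denby, w=275) cum 525  ← median
  y=8 (Elwood, w=100) cum 625
  y=9 (Brookfield, w=40) cum 665
⇒ y* = 8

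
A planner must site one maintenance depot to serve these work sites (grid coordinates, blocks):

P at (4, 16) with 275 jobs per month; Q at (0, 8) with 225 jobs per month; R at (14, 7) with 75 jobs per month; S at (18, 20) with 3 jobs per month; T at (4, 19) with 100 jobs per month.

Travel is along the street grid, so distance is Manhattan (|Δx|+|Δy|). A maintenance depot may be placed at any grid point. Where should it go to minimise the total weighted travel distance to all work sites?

Manhattan distance separates: Σwᵢ(|x−xᵢ|+|y−yᵢ|) = Σwᵢ|x−xᵢ| + Σwᵢ|y−yᵢ|, so x and y are optimised independently as 1-D weighted medians.
Total weight W = 678; half = 339.
x-coordinate, sorted with cumulative weight:
  x=0 (Q, w=225) cum 225
  x=4 (P, w=275) cum 500  ← median
  x=4 (T, w=100) cum 600
  x=14 (R, w=75) cum 675
  x=18 (S, w=3) cum 678
⇒ x* = 4
y-coordinate, sorted with cumulative weight:
  y=7 (R, w=75) cum 75
  y=8 (Q, w=225) cum 300
  y=16 (P, w=275) cum 575  ← median
  y=19 (T, w=100) cum 675
  y=20 (S, w=3) cum 678
⇒ y* = 16

(4, 16)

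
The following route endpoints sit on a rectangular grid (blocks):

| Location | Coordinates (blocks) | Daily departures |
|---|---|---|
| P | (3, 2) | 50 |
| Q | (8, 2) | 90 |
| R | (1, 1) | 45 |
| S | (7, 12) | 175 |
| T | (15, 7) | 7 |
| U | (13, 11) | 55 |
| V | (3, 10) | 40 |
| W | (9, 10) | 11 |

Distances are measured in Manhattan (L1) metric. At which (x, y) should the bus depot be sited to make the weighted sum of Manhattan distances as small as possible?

(7, 10)

Manhattan distance separates: Σwᵢ(|x−xᵢ|+|y−yᵢ|) = Σwᵢ|x−xᵢ| + Σwᵢ|y−yᵢ|, so x and y are optimised independently as 1-D weighted medians.
Total weight W = 473; half = 236.5.
x-coordinate, sorted with cumulative weight:
  x=1 (R, w=45) cum 45
  x=3 (P, w=50) cum 95
  x=3 (V, w=40) cum 135
  x=7 (S, w=175) cum 310  ← median
  x=8 (Q, w=90) cum 400
  x=9 (W, w=11) cum 411
  x=13 (U, w=55) cum 466
  x=15 (T, w=7) cum 473
⇒ x* = 7
y-coordinate, sorted with cumulative weight:
  y=1 (R, w=45) cum 45
  y=2 (P, w=50) cum 95
  y=2 (Q, w=90) cum 185
  y=7 (T, w=7) cum 192
  y=10 (V, w=40) cum 232
  y=10 (W, w=11) cum 243  ← median
  y=11 (U, w=55) cum 298
  y=12 (S, w=175) cum 473
⇒ y* = 10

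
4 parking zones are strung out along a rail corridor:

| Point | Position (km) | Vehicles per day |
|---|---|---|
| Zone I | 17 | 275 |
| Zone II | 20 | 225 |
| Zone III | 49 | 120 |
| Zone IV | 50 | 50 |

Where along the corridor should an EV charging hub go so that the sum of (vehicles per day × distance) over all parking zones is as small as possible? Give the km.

For a sum of weighted absolute distances on a line, the optimum is the weighted median (not the mean). Total weight W = 670; half-weight = 335.
Sort by position and accumulate weight:
  km 17 (Zone I, w=275) → cum 275
  km 20 (Zone II, w=225) → cum 500  ≥ 335 → median here
  km 49 (Zone III, w=120) → cum 620
  km 50 (Zone IV, w=50) → cum 670
Optimal location: km 20.

x = 20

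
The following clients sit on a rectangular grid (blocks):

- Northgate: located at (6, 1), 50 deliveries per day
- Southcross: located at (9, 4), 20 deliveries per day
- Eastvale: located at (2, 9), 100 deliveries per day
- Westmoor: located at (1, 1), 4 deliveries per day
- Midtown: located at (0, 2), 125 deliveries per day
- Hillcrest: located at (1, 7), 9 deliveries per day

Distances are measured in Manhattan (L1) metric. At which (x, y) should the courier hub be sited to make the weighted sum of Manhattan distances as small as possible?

(2, 2)

Manhattan distance separates: Σwᵢ(|x−xᵢ|+|y−yᵢ|) = Σwᵢ|x−xᵢ| + Σwᵢ|y−yᵢ|, so x and y are optimised independently as 1-D weighted medians.
Total weight W = 308; half = 154.
x-coordinate, sorted with cumulative weight:
  x=0 (Midtown, w=125) cum 125
  x=1 (Westmoor, w=4) cum 129
  x=1 (Hillcrest, w=9) cum 138
  x=2 (Eastvale, w=100) cum 238  ← median
  x=6 (Northgate, w=50) cum 288
  x=9 (Southcross, w=20) cum 308
⇒ x* = 2
y-coordinate, sorted with cumulative weight:
  y=1 (Northgate, w=50) cum 50
  y=1 (Westmoor, w=4) cum 54
  y=2 (Midtown, w=125) cum 179  ← median
  y=4 (Southcross, w=20) cum 199
  y=7 (Hillcrest, w=9) cum 208
  y=9 (Eastvale, w=100) cum 308
⇒ y* = 2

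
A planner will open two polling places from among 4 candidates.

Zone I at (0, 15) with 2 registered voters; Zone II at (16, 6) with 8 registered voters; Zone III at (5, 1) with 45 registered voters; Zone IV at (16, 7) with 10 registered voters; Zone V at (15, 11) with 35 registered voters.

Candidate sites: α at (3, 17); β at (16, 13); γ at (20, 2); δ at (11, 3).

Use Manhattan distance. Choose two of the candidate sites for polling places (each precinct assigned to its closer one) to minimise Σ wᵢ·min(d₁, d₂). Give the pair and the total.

Evaluate every pair (each demand assigned to the nearer of the two):
  {β, δ}: total = 617
  {α, δ}: total = 944
  {β, γ}: total = 977
  {γ, δ}: total = 980
  {α, β}: total = 1041
  {α, γ}: total = 1374
Best pair: {β, δ} with total 617.

{β, δ}, total 617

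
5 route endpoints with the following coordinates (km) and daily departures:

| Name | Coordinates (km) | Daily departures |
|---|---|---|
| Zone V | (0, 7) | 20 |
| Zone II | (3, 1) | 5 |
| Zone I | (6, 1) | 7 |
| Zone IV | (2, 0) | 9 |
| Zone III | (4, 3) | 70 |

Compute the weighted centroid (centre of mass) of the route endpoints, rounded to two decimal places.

The minimiser of Σwᵢ‖p−pᵢ‖² is the weighted centroid p* = (Σwᵢpᵢ)/(Σwᵢ).
Σwᵢ = 111.
Σwᵢxᵢ = 20·0 + 5·3 + 7·6 + 9·2 + 70·4 = 355.
Σwᵢyᵢ = 20·7 + 5·1 + 7·1 + 9·0 + 70·3 = 362.
x* = 355/111 = 3.20, y* = 362/111 = 3.26.

(3.20, 3.26)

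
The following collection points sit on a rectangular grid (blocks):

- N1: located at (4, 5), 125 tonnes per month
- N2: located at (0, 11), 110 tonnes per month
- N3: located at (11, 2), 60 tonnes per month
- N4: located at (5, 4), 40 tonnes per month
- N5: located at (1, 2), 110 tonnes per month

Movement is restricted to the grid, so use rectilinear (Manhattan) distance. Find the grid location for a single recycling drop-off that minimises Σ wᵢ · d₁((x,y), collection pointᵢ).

Manhattan distance separates: Σwᵢ(|x−xᵢ|+|y−yᵢ|) = Σwᵢ|x−xᵢ| + Σwᵢ|y−yᵢ|, so x and y are optimised independently as 1-D weighted medians.
Total weight W = 445; half = 222.5.
x-coordinate, sorted with cumulative weight:
  x=0 (N2, w=110) cum 110
  x=1 (N5, w=110) cum 220
  x=4 (N1, w=125) cum 345  ← median
  x=5 (N4, w=40) cum 385
  x=11 (N3, w=60) cum 445
⇒ x* = 4
y-coordinate, sorted with cumulative weight:
  y=2 (N3, w=60) cum 60
  y=2 (N5, w=110) cum 170
  y=4 (N4, w=40) cum 210
  y=5 (N1, w=125) cum 335  ← median
  y=11 (N2, w=110) cum 445
⇒ y* = 5

(4, 5)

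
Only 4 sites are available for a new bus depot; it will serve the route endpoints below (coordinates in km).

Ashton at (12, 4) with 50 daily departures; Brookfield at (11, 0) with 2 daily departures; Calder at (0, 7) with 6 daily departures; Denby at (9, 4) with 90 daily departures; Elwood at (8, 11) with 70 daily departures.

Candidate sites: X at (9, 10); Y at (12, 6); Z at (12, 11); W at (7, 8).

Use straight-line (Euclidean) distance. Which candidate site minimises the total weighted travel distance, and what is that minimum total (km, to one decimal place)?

Total weighted distance at each candidate:
  X (9, 10): total = 1051.7
  Y (12, 6): total = 957.1
  Z (12, 11): total = 1413.4
  W (7, 8): total = 1004.3
Minimum is at Y with total 957.1 km.

Y, total 957.1 km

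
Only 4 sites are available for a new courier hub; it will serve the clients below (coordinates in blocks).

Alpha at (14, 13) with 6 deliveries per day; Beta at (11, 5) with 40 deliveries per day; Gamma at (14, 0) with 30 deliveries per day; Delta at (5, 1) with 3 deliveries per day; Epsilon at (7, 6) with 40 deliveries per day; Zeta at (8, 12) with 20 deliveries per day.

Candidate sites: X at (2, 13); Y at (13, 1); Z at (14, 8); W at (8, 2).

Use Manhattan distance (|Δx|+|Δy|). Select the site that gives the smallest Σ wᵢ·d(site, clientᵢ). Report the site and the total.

W, total 994 blocks

Total weighted distance at each candidate:
  X (2, 13): total = 2167
  Y (13, 1): total = 1162
  Z (14, 8): total = 1118
  W (8, 2): total = 994
Minimum is at W with total 994 blocks.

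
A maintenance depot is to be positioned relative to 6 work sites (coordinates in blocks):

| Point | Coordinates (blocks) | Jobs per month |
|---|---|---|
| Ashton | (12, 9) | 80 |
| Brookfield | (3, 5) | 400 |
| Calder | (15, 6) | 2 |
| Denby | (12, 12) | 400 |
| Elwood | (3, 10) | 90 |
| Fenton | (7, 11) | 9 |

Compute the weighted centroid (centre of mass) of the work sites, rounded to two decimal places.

The minimiser of Σwᵢ‖p−pᵢ‖² is the weighted centroid p* = (Σwᵢpᵢ)/(Σwᵢ).
Σwᵢ = 981.
Σwᵢxᵢ = 80·12 + 400·3 + 2·15 + 400·12 + 90·3 + 9·7 = 7323.
Σwᵢyᵢ = 80·9 + 400·5 + 2·6 + 400·12 + 90·10 + 9·11 = 8531.
x* = 7323/981 = 7.46, y* = 8531/981 = 8.70.

(7.46, 8.70)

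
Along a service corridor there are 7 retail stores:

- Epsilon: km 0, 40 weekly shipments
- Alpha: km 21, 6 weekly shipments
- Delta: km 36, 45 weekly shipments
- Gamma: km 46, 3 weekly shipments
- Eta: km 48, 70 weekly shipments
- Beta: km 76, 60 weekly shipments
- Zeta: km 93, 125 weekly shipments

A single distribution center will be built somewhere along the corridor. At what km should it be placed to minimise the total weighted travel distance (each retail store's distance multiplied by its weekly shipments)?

For a sum of weighted absolute distances on a line, the optimum is the weighted median (not the mean). Total weight W = 349; half-weight = 174.5.
Sort by position and accumulate weight:
  km 0 (Epsilon, w=40) → cum 40
  km 21 (Alpha, w=6) → cum 46
  km 36 (Delta, w=45) → cum 91
  km 46 (Gamma, w=3) → cum 94
  km 48 (Eta, w=70) → cum 164
  km 76 (Beta, w=60) → cum 224  ≥ 174.5 → median here
  km 93 (Zeta, w=125) → cum 349
Optimal location: km 76.

x = 76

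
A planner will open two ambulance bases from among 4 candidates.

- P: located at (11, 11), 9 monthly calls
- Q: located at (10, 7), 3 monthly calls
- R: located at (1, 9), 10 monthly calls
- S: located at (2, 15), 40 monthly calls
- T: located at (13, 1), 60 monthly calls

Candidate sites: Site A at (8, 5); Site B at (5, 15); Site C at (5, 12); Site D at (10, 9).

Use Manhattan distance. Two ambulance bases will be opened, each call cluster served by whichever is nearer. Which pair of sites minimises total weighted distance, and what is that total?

Evaluate every pair (each demand assigned to the nearer of the two):
  {Site A, Site B}: total = 853
  {Site B, Site D}: total = 903
  {Site A, Site C}: total = 925
  {Site C, Site D}: total = 1003
  {Site A, Site D}: total = 1223
  {Site B, Site C}: total = 1423
Best pair: {Site A, Site B} with total 853.

{Site A, Site B}, total 853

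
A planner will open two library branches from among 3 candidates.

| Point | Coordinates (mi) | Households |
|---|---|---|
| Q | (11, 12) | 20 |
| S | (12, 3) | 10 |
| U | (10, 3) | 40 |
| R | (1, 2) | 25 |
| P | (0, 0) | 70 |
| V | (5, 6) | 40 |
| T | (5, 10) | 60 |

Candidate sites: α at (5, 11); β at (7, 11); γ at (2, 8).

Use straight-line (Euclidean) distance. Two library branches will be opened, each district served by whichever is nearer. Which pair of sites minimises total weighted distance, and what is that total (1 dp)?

Evaluate every pair (each demand assigned to the nearer of the two):
  {β, γ}: total = 1526.3
  {α, γ}: total = 1538.8
  {α, β}: total = 1870.6
Best pair: {β, γ} with total 1526.3.

{β, γ}, total 1526.3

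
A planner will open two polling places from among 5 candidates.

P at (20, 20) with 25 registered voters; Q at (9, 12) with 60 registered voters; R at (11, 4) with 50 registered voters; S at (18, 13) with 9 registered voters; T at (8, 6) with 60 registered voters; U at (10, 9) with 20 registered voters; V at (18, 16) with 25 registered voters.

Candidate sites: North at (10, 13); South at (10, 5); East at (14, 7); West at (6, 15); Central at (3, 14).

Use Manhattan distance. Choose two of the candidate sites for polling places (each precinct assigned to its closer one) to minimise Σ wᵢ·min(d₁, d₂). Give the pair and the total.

{North, South}, total 1252

Evaluate every pair (each demand assigned to the nearer of the two):
  {North, South}: total = 1252
  {South, West}: total = 1646
  {North, East}: total = 1692
  {South, East}: total = 1730
  {South, Central}: total = 1984
  {North, West}: total = 2012
  {North, Central}: total = 2012
  {East, West}: total = 2090
  {East, Central}: total = 2210
  {West, Central}: total = 2946
Best pair: {North, South} with total 1252.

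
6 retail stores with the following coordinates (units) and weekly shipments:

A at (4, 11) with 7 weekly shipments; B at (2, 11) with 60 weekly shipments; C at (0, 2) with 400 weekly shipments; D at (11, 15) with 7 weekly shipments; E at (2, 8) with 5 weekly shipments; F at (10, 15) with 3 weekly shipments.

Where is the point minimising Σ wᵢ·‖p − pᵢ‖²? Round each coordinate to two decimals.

The minimiser of Σwᵢ‖p−pᵢ‖² is the weighted centroid p* = (Σwᵢpᵢ)/(Σwᵢ).
Σwᵢ = 482.
Σwᵢxᵢ = 7·4 + 60·2 + 400·0 + 7·11 + 5·2 + 3·10 = 265.
Σwᵢyᵢ = 7·11 + 60·11 + 400·2 + 7·15 + 5·8 + 3·15 = 1727.
x* = 265/482 = 0.55, y* = 1727/482 = 3.58.

(0.55, 3.58)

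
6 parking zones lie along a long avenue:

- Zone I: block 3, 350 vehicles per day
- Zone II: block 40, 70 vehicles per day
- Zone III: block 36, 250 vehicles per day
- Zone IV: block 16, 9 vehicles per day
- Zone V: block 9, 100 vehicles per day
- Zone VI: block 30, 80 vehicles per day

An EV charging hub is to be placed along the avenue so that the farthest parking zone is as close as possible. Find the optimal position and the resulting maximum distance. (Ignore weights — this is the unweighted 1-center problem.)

The 1-center on a line is the midpoint of the two extreme points: leftmost at 3, rightmost at 40.
Optimal location = (3 + 40)/2 = 21.5; maximum distance = (40 − 3)/2 = 18.5.

location 21.5, max distance 18.5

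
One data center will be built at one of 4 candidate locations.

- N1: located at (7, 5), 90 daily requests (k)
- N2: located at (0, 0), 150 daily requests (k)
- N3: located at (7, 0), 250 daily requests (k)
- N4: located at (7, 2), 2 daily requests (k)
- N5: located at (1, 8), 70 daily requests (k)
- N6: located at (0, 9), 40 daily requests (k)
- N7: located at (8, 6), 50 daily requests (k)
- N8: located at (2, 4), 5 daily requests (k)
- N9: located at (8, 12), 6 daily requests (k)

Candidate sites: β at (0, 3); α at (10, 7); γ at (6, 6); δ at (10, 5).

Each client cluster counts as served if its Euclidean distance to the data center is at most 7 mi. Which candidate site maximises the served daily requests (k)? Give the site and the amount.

γ, covering 513

Coverage radius r = 7 mi; a point is covered iff (Δx)²+(Δy)² ≤ 7² = 49.
  β (0, 3): covers {N2, N5, N6, N8} → 265
  α (10, 7): covers {N1, N4, N7, N9} → 148
  γ (6, 6): covers {N1, N3, N4, N5, N6, N7, N8, N9} → 513
  δ (10, 5): covers {N1, N3, N4, N7} → 392
Maximum coverage at γ: 513 daily requests (k).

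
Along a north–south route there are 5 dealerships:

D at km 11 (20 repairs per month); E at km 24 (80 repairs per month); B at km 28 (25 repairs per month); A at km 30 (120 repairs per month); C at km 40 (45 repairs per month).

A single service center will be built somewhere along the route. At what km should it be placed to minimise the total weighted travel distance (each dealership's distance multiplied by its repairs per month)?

For a sum of weighted absolute distances on a line, the optimum is the weighted median (not the mean). Total weight W = 290; half-weight = 145.
Sort by position and accumulate weight:
  km 11 (D, w=20) → cum 20
  km 24 (E, w=80) → cum 100
  km 28 (B, w=25) → cum 125
  km 30 (A, w=120) → cum 245  ≥ 145 → median here
  km 40 (C, w=45) → cum 290
Optimal location: km 30.

x = 30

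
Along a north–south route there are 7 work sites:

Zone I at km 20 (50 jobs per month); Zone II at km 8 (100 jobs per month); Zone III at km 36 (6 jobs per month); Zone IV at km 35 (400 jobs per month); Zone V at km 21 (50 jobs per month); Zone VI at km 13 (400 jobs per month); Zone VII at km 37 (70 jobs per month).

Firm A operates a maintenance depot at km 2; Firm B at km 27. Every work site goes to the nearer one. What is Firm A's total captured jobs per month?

500

The indifferent point is the midpoint (2+27)/2 = 14.5; work sites left of it (closer to Firm A at 2) go to Firm A, those right go to Firm B.
  Zone II at 8 (w=100) → Firm A
  Zone VI at 13 (w=400) → Firm A
  Zone I at 20 (w=50) → Firm B
  Zone V at 21 (w=50) → Firm B
  Zone IV at 35 (w=400) → Firm B
  Zone III at 36 (w=6) → Firm B
  Zone VII at 37 (w=70) → Firm B
Firm A captures 500; Firm B captures 576.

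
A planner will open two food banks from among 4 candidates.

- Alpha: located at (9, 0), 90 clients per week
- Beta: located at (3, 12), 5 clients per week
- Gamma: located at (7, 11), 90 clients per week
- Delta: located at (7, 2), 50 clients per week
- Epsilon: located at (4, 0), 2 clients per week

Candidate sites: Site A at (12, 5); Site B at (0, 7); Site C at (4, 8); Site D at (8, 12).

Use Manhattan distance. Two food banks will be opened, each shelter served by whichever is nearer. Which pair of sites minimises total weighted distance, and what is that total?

Evaluate every pair (each demand assigned to the nearer of the two):
  {Site A, Site D}: total = 1351
  {Site A, Site C}: total = 1701
  {Site C, Site D}: total = 1841
  {Site B, Site D}: total = 1947
  {Site A, Site B}: total = 2172
  {Site B, Site C}: total = 2201
Best pair: {Site A, Site D} with total 1351.

{Site A, Site D}, total 1351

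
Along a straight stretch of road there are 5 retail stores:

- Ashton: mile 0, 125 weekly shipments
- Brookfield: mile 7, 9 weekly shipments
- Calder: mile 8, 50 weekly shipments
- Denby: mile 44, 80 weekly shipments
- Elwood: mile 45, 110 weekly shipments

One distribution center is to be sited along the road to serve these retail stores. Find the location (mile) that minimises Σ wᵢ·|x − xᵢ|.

x = 44

For a sum of weighted absolute distances on a line, the optimum is the weighted median (not the mean). Total weight W = 374; half-weight = 187.
Sort by position and accumulate weight:
  mile 0 (Ashton, w=125) → cum 125
  mile 7 (Brookfield, w=9) → cum 134
  mile 8 (Calder, w=50) → cum 184
  mile 44 (Denby, w=80) → cum 264  ≥ 187 → median here
  mile 45 (Elwood, w=110) → cum 374
Optimal location: mile 44.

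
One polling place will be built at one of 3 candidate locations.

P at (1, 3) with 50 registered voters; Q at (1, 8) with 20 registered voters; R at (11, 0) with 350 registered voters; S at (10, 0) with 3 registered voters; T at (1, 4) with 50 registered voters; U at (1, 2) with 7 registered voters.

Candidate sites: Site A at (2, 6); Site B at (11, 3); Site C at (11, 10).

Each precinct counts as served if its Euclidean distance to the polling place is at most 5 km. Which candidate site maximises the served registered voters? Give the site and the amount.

Site B, covering 353

Coverage radius r = 5 km; a point is covered iff (Δx)²+(Δy)² ≤ 5² = 25.
  Site A (2, 6): covers {P, Q, T, U} → 127
  Site B (11, 3): covers {R, S} → 353
  Site C (11, 10): covers {none} → 0
Maximum coverage at Site B: 353 registered voters.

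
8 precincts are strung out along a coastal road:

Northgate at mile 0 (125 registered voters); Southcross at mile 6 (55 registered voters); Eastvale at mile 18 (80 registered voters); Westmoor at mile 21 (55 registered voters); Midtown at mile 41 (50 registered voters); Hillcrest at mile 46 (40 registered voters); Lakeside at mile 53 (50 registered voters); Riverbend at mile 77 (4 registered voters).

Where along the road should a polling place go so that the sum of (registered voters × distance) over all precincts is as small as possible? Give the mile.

For a sum of weighted absolute distances on a line, the optimum is the weighted median (not the mean). Total weight W = 459; half-weight = 229.5.
Sort by position and accumulate weight:
  mile 0 (Northgate, w=125) → cum 125
  mile 6 (Southcross, w=55) → cum 180
  mile 18 (Eastvale, w=80) → cum 260  ≥ 229.5 → median here
  mile 21 (Westmoor, w=55) → cum 315
  mile 41 (Midtown, w=50) → cum 365
  mile 46 (Hillcrest, w=40) → cum 405
  mile 53 (Lakeside, w=50) → cum 455
  mile 77 (Riverbend, w=4) → cum 459
Optimal location: mile 18.

x = 18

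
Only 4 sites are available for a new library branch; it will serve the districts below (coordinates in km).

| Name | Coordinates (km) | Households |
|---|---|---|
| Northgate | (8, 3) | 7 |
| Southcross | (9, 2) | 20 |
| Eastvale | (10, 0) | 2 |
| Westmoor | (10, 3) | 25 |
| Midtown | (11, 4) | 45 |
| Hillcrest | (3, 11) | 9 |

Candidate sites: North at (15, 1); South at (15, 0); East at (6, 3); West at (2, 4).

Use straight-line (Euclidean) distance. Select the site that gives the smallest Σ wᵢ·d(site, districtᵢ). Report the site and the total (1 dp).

Total weighted distance at each candidate:
  North (15, 1): total = 683.0
  South (15, 0): total = 736.6
  East (6, 3): total = 493.6
  West (2, 4): total = 876.3
Minimum is at East with total 493.6 km.

East, total 493.6 km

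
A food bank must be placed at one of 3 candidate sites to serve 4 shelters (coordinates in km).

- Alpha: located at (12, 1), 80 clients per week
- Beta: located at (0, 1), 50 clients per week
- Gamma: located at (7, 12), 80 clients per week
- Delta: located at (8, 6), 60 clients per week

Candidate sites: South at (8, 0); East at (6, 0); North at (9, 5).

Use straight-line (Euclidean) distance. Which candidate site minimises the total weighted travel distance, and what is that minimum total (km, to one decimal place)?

Total weighted distance at each candidate:
  South (8, 0): total = 2056.3
  East (6, 0): total = 2133.6
  North (9, 5): total = 1559.7
Minimum is at North with total 1559.7 km.

North, total 1559.7 km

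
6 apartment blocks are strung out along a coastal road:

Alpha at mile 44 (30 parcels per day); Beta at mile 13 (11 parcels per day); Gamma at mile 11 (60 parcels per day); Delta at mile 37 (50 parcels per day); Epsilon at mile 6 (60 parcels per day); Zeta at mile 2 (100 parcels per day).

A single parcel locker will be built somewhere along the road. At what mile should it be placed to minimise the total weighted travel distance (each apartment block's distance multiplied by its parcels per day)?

For a sum of weighted absolute distances on a line, the optimum is the weighted median (not the mean). Total weight W = 311; half-weight = 155.5.
Sort by position and accumulate weight:
  mile 2 (Zeta, w=100) → cum 100
  mile 6 (Epsilon, w=60) → cum 160  ≥ 155.5 → median here
  mile 11 (Gamma, w=60) → cum 220
  mile 13 (Beta, w=11) → cum 231
  mile 37 (Delta, w=50) → cum 281
  mile 44 (Alpha, w=30) → cum 311
Optimal location: mile 6.

x = 6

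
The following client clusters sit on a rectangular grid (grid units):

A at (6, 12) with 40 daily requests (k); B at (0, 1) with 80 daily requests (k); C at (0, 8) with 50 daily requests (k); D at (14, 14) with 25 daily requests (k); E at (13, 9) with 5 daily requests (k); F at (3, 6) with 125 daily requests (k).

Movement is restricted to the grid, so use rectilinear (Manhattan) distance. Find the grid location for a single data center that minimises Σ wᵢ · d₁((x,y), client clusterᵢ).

(3, 6)

Manhattan distance separates: Σwᵢ(|x−xᵢ|+|y−yᵢ|) = Σwᵢ|x−xᵢ| + Σwᵢ|y−yᵢ|, so x and y are optimised independently as 1-D weighted medians.
Total weight W = 325; half = 162.5.
x-coordinate, sorted with cumulative weight:
  x=0 (B, w=80) cum 80
  x=0 (C, w=50) cum 130
  x=3 (F, w=125) cum 255  ← median
  x=6 (A, w=40) cum 295
  x=13 (E, w=5) cum 300
  x=14 (D, w=25) cum 325
⇒ x* = 3
y-coordinate, sorted with cumulative weight:
  y=1 (B, w=80) cum 80
  y=6 (F, w=125) cum 205  ← median
  y=8 (C, w=50) cum 255
  y=9 (E, w=5) cum 260
  y=12 (A, w=40) cum 300
  y=14 (D, w=25) cum 325
⇒ y* = 6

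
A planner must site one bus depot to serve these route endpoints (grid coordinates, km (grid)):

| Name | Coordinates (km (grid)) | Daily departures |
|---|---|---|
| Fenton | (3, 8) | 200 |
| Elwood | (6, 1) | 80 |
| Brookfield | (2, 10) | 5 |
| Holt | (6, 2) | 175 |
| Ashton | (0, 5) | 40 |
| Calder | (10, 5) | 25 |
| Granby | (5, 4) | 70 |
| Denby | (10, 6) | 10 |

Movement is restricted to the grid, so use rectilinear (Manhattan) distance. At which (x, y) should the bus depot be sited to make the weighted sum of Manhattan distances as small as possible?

(5, 4)

Manhattan distance separates: Σwᵢ(|x−xᵢ|+|y−yᵢ|) = Σwᵢ|x−xᵢ| + Σwᵢ|y−yᵢ|, so x and y are optimised independently as 1-D weighted medians.
Total weight W = 605; half = 302.5.
x-coordinate, sorted with cumulative weight:
  x=0 (Ashton, w=40) cum 40
  x=2 (Brookfield, w=5) cum 45
  x=3 (Fenton, w=200) cum 245
  x=5 (Granby, w=70) cum 315  ← median
  x=6 (Elwood, w=80) cum 395
  x=6 (Holt, w=175) cum 570
  x=10 (Calder, w=25) cum 595
  x=10 (Denby, w=10) cum 605
⇒ x* = 5
y-coordinate, sorted with cumulative weight:
  y=1 (Elwood, w=80) cum 80
  y=2 (Holt, w=175) cum 255
  y=4 (Granby, w=70) cum 325  ← median
  y=5 (Ashton, w=40) cum 365
  y=5 (Calder, w=25) cum 390
  y=6 (Denby, w=10) cum 400
  y=8 (Fenton, w=200) cum 600
  y=10 (Brookfield, w=5) cum 605
⇒ y* = 4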